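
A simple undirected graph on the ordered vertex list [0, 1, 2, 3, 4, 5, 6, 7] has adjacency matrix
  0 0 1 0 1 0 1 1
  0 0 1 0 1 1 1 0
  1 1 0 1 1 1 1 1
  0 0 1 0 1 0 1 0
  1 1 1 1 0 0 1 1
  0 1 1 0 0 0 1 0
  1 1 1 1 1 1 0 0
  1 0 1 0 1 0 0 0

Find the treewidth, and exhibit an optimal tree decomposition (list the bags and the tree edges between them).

Treewidth 3.
One optimal decomposition is:
Bags: B1 = {0, 2, 4, 6}  B2 = {2, 3, 4, 6}  B3 = {1, 2, 4, 6}  B4 = {0, 2, 4, 7}  B5 = {1, 2, 5, 6}
Tree: B1–B2, B2–B3, B1–B4, B3–B5

The largest bag has 4 vertices, giving width 3; this decomposition certifies tw(G) ≤ 3. Conversely, {0, 2, 4, 6} is a clique of size 4, and the vertices of any clique must share a bag in every tree decomposition; so some bag has ≥ 4 vertices and tw(G) ≥ 3. Hence tw(G) = 3 exactly.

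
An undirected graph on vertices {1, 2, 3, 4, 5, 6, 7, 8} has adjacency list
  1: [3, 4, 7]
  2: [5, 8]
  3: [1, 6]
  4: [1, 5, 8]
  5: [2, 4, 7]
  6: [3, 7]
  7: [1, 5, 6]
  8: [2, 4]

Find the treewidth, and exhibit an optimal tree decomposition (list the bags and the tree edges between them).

Treewidth 2.
Bags: B1 = {2, 5, 8}  B2 = {4, 5, 8}  B3 = {4, 5, 7}  B4 = {1, 4, 7}  B5 = {1, 6, 7}  B6 = {1, 3, 6}
Tree: B1–B2, B2–B3, B3–B4, B4–B5, B5–B6

The largest bag has 3 vertices, giving width 2; this decomposition certifies tw(G) ≤ 2. For the lower bound, G contains the cycle 2–8–4–5–2, so G is not a forest; only forests have treewidth ≤ 1, hence tw(G) ≥ 2. Combining the bounds, tw(G) = 2.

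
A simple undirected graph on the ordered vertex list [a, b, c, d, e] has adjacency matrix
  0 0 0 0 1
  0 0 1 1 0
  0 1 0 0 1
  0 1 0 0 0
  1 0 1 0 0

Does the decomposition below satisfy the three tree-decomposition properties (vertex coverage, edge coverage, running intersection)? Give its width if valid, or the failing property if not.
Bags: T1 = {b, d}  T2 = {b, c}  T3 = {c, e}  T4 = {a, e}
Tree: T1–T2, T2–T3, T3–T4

Checking the three conditions: (i) the bags cover all of {a, b, c, d, e}; (ii) for each edge, some bag contains both endpoints; (iii) the bags containing any fixed vertex form a subtree. All hold, so the decomposition is valid with width 2 − 1 = 1.

Yes; width 1.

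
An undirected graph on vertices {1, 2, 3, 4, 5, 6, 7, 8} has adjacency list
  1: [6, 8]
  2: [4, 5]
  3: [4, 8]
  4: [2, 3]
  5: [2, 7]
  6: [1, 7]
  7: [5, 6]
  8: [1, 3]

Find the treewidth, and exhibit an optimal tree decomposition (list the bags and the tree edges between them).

Treewidth 2.
Bags: B1 = {3, 4, 8}  B2 = {2, 4, 8}  B3 = {2, 5, 8}  B4 = {5, 7, 8}  B5 = {6, 7, 8}  B6 = {1, 6, 8}
Tree: B1–B2, B2–B3, B3–B4, B4–B5, B5–B6

The largest bag has 3 vertices, giving width 2; this decomposition certifies tw(G) ≤ 2. The edges 8–3–4–2–5–7–6–1–8 form a cycle, so G is not a tree and its treewidth is at least 2. Therefore the treewidth is 2.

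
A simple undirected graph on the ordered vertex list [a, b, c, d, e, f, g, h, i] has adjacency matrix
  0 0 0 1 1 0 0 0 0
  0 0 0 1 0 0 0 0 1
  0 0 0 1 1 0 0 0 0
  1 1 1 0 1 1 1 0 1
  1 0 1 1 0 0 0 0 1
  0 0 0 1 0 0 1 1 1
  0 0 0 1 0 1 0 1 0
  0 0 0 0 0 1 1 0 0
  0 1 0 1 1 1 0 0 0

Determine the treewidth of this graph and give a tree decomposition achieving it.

Treewidth 2.
One optimal decomposition is:
Bags: B1 = {c, d, e}  B2 = {a, d, e}  B3 = {d, e, i}  B4 = {d, f, i}  B5 = {d, f, g}  B6 = {f, g, h}  B7 = {b, d, i}
Tree: B1–B2, B1–B3, B3–B4, B4–B5, B5–B6, B3–B7

The largest bag has 3 vertices, giving width 2; this decomposition certifies tw(G) ≤ 2. For the lower bound, the 3 vertices {d, f, g} are pairwise adjacent, and any tree decomposition puts a clique entirely inside one bag — forcing width ≥ 2. Therefore the treewidth is 2.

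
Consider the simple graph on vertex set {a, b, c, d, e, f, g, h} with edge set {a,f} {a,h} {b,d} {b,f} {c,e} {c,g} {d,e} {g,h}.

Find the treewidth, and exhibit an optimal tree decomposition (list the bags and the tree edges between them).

The largest bag has 3 vertices, giving width 2; this decomposition certifies tw(G) ≤ 2. For the lower bound, G contains the cycle e–c–g–h–a–f–b–d–e, so G is not a forest; only forests have treewidth ≤ 1, hence tw(G) ≥ 2. The upper and lower bounds meet at 2, so that is the treewidth.

Treewidth 2.
One optimal decomposition is:
Bags: B1 = {c, e, g}  B2 = {e, g, h}  B3 = {a, e, h}  B4 = {a, e, f}  B5 = {b, e, f}  B6 = {b, d, e}
Tree: B1–B2, B2–B3, B3–B4, B4–B5, B5–B6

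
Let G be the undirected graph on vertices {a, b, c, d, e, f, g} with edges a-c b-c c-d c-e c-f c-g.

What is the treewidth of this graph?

1

A width-1 tree decomposition is:
Bags: B1 = {c, e}  B2 = {c, f}  B3 = {c, d}  B4 = {b, c}  B5 = {a, c}  B6 = {c, g}
Tree: B1–B2, B2–B3, B3–B4, B3–B5, B5–B6
Every bag has size at most 2, so the width is 2 − 1 = 1 and tw(G) ≤ 1. G has an edge, so its treewidth is at least 1. Combining the bounds, tw(G) = 1.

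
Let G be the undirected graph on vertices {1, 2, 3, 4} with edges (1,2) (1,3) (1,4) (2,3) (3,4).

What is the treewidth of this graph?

A width-2 tree decomposition is:
Bags: B1 = {1, 3, 4}  B2 = {1, 2, 3}
Tree: B1–B2
Every bag has size at most 3, so the width is 3 − 1 = 2 and tw(G) ≤ 2. On the other hand G contains the 3-clique {1, 2, 3}. A clique must lie in a single bag of any decomposition, so no decomposition can have width below 2. Hence tw(G) = 2 exactly.

2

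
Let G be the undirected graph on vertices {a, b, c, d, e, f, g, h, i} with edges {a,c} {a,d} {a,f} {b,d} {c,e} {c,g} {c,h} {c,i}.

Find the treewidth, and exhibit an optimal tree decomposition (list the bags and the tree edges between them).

Each bag holds 2 vertices, so the decomposition has width 1, which upper-bounds the treewidth. Since G has at least one edge (e.g. c–a), it is not an edgeless graph, so tw(G) ≥ 1. Therefore the treewidth is 1.

Treewidth 1.
One such decomposition:
Bags: B1 = {a, c}  B2 = {a, d}  B3 = {b, d}  B4 = {a, f}  B5 = {c, h}  B6 = {c, i}  B7 = {c, g}  B8 = {c, e}
Tree: B1–B2, B2–B3, B1–B4, B1–B5, B1–B6, B5–B7, B1–B8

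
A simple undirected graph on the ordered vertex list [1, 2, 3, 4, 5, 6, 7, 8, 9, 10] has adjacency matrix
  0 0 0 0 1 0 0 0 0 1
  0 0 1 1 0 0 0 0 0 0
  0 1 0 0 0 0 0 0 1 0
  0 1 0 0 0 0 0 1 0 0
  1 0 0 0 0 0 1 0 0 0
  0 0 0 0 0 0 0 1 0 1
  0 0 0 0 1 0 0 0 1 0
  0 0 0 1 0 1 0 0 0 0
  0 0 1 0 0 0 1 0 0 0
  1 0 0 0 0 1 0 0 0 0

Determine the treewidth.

2

A width-2 tree decomposition is:
Bags: B1 = {4, 6, 8}  B2 = {2, 4, 6}  B3 = {2, 3, 6}  B4 = {3, 6, 9}  B5 = {6, 7, 9}  B6 = {5, 6, 7}  B7 = {1, 5, 6}  B8 = {1, 6, 10}
Tree: B1–B2, B2–B3, B3–B4, B4–B5, B5–B6, B6–B7, B7–B8
Every bag has size at most 3, so the width is 3 − 1 = 2 and tw(G) ≤ 2. Since 6–8–4–2–3–9–7–5–1–10–6 is a cycle in G, G is not acyclic. Forests are exactly the graphs of treewidth ≤ 1, so tw(G) ≥ 2. Hence tw(G) = 2 exactly.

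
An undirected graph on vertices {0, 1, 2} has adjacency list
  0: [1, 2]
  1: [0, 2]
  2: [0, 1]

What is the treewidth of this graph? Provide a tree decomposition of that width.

With just one bag of size 3, the width is 3 − 1 = 2, so tw(G) ≤ 2. On the other hand G contains the 3-clique {0, 1, 2}. A clique must lie in a single bag of any decomposition, so no decomposition can have width below 2. Hence tw(G) = 2 exactly.

Treewidth 2.
Bags: B1 = {0, 1, 2}
Tree: (single bag)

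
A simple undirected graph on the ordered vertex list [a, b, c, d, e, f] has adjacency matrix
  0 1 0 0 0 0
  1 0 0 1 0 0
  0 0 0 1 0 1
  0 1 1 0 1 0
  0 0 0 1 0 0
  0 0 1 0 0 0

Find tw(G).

A width-1 tree decomposition is:
Bags: B1 = {a, b}  B2 = {b, d}  B3 = {c, d}  B4 = {c, f}  B5 = {d, e}
Tree: B1–B2, B2–B3, B3–B4, B3–B5
Every bag has size at most 2, so the width is 2 − 1 = 1 and tw(G) ≤ 1. Since G has at least one edge (e.g. a–b), it is not an edgeless graph, so tw(G) ≥ 1. The upper and lower bounds meet at 1, so that is the treewidth.

1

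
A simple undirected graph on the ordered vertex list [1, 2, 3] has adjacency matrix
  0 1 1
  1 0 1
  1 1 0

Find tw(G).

A width-2 tree decomposition is:
Bags: B1 = {1, 2, 3}
Tree: (single bag)
A single bag containing all 3 vertices is trivially a valid decomposition of width 2. For the lower bound, the 3 vertices {1, 2, 3} are pairwise adjacent, and any tree decomposition puts a clique entirely inside one bag — forcing width ≥ 2. The upper and lower bounds meet at 2, so that is the treewidth.

2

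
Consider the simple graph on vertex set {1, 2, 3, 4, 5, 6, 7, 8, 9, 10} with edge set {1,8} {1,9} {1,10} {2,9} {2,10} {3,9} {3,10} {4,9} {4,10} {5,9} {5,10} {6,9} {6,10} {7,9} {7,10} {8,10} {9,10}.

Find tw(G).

A width-2 tree decomposition is:
Bags: B1 = {5, 9, 10}  B2 = {6, 9, 10}  B3 = {1, 9, 10}  B4 = {1, 8, 10}  B5 = {2, 9, 10}  B6 = {4, 9, 10}  B7 = {7, 9, 10}  B8 = {3, 9, 10}
Tree: B1–B2, B2–B3, B3–B4, B1–B5, B2–B6, B6–B7, B1–B8
The largest bag has 3 vertices, giving width 2; this decomposition certifies tw(G) ≤ 2. For the lower bound, the 3 vertices {1, 8, 10} are pairwise adjacent, and any tree decomposition puts a clique entirely inside one bag — forcing width ≥ 2. Combining the bounds, tw(G) = 2.

2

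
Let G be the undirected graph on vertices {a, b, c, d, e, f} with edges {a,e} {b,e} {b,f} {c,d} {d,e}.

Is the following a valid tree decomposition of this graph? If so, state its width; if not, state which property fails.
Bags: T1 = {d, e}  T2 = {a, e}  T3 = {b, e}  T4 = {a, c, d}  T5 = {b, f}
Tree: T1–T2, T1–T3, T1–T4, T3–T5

A tree decomposition must satisfy three properties: every vertex lies in some bag; for every edge, both endpoints lie together in some bag; and for every vertex, the bags containing it form a connected subtree. Here bags containing vertex a are not connected in the tree, so the decomposition is invalid.

No — bags containing vertex a are not connected in the tree.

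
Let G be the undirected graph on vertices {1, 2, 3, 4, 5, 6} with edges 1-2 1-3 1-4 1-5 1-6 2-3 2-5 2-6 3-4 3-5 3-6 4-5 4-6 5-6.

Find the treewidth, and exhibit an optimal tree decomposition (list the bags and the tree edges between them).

The largest bag has 5 vertices, giving width 4; this decomposition certifies tw(G) ≤ 4. On the other hand G contains the 5-clique {1, 2, 3, 5, 6}. A clique must lie in a single bag of any decomposition, so no decomposition can have width below 4. Hence tw(G) = 4 exactly.

Treewidth 4.
One such decomposition:
Bags: B1 = {1, 3, 4, 5, 6}  B2 = {1, 2, 3, 5, 6}
Tree: B1–B2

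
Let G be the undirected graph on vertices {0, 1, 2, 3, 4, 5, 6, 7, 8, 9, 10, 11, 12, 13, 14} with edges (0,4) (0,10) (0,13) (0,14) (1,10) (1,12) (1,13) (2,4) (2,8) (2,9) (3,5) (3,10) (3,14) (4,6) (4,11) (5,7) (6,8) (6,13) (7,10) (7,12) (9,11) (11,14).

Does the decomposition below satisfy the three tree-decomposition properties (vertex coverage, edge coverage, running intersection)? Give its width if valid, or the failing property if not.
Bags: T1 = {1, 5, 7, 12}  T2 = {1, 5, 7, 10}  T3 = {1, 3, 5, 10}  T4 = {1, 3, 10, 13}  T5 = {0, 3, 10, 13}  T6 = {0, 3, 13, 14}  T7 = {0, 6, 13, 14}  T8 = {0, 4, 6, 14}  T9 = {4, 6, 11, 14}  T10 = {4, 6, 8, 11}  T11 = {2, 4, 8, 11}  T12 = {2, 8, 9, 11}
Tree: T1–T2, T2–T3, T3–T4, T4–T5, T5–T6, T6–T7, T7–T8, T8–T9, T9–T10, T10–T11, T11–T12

Checking the three conditions: (i) the bags cover all of {0, 1, 2, 3, 4, 5, 6, 7, 8, 9, 10, 11, 12, 13, 14}; (ii) for each edge, some bag contains both endpoints; (iii) the bags containing any fixed vertex form a subtree. All hold, so the decomposition is valid with width 4 − 1 = 3.

Yes; width 3.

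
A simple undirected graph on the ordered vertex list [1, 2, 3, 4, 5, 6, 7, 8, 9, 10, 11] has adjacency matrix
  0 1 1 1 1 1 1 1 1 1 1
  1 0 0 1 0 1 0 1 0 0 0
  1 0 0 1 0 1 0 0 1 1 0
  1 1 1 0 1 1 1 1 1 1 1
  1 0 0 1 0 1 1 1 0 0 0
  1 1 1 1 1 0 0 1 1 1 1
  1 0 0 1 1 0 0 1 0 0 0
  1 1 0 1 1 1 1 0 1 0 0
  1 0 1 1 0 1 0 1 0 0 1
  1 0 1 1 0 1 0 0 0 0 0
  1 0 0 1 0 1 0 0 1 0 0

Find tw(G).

A width-4 tree decomposition is:
Bags: B1 = {1, 3, 4, 6, 9}  B2 = {1, 4, 6, 9, 11}  B3 = {1, 3, 4, 6, 10}  B4 = {1, 4, 6, 8, 9}  B5 = {1, 2, 4, 6, 8}  B6 = {1, 4, 5, 6, 8}  B7 = {1, 4, 5, 7, 8}
Tree: B1–B2, B1–B3, B2–B4, B4–B5, B5–B6, B6–B7
Every bag has size at most 5, so the width is 5 − 1 = 4 and tw(G) ≤ 4. Conversely, {1, 4, 6, 8, 9} is a clique of size 5, and the vertices of any clique must share a bag in every tree decomposition; so some bag has ≥ 5 vertices and tw(G) ≥ 4. The upper and lower bounds meet at 4, so that is the treewidth.

4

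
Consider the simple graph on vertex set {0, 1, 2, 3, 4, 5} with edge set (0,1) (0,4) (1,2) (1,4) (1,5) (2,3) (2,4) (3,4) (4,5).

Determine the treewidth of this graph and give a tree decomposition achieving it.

Every bag has size at most 3, so the width is 3 − 1 = 2 and tw(G) ≤ 2. On the other hand G contains the 3-clique {0, 1, 4}. A clique must lie in a single bag of any decomposition, so no decomposition can have width below 2. Therefore the treewidth is 2.

Treewidth 2.
One such decomposition:
Bags: B1 = {1, 2, 4}  B2 = {0, 1, 4}  B3 = {1, 4, 5}  B4 = {2, 3, 4}
Tree: B1–B2, B1–B3, B1–B4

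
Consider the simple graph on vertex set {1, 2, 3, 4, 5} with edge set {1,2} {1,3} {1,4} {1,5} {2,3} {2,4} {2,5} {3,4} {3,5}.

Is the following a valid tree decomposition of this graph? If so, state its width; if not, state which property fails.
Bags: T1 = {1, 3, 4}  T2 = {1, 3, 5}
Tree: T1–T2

A tree decomposition must satisfy three properties: every vertex lies in some bag; for every edge, both endpoints lie together in some bag; and for every vertex, the bags containing it form a connected subtree. Here vertex 2 appears in no bag, so the decomposition is invalid.

No — vertex 2 appears in no bag.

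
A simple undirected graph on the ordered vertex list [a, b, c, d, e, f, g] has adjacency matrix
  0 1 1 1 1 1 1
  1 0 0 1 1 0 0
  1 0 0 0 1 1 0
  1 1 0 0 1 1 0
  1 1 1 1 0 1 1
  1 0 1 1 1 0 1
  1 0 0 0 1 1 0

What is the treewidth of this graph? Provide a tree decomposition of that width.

The largest bag has 4 vertices, giving width 3; this decomposition certifies tw(G) ≤ 3. On the other hand G contains the 4-clique {a, d, e, f}. A clique must lie in a single bag of any decomposition, so no decomposition can have width below 3. The upper and lower bounds meet at 3, so that is the treewidth.

Treewidth 3.
Bags: B1 = {a, d, e, f}  B2 = {a, e, f, g}  B3 = {a, c, e, f}  B4 = {a, b, d, e}
Tree: B1–B2, B1–B3, B1–B4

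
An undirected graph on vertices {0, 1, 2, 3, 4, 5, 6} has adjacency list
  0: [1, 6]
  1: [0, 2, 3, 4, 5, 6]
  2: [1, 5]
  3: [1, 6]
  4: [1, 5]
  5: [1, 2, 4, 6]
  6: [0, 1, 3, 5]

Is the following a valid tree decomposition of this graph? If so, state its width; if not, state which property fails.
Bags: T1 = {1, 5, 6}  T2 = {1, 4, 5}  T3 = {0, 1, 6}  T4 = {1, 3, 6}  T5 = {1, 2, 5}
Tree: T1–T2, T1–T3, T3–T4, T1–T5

Yes; width 2.

Every vertex of G appears in some bag (union = {0, 1, 2, 3, 4, 5, 6}); every edge is covered by a bag; and for each vertex v the set of bags containing v is connected in the bag tree. The decomposition is therefore valid. The largest bag has 3 vertices, so the width is 2.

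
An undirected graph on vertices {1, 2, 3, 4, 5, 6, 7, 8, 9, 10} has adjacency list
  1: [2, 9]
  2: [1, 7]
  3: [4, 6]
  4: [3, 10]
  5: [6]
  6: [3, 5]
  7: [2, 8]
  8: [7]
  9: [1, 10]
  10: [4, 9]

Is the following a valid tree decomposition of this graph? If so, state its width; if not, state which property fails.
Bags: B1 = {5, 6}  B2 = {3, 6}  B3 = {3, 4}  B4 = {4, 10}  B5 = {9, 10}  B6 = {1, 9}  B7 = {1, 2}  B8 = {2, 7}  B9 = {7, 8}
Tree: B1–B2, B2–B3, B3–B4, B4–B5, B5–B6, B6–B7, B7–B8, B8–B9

Yes; width 1.

Every vertex of G appears in some bag (union = {1, 2, 3, 4, 5, 6, 7, 8, 9, 10}); every edge is covered by a bag; and for each vertex v the set of bags containing v is connected in the bag tree. The decomposition is therefore valid. The largest bag has 2 vertices, so the width is 1.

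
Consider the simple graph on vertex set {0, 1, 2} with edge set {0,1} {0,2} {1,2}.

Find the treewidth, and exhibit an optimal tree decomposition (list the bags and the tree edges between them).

A single bag containing all 3 vertices is trivially a valid decomposition of width 2. On the other hand G contains the 3-clique {0, 1, 2}. A clique must lie in a single bag of any decomposition, so no decomposition can have width below 2. Hence tw(G) = 2 exactly.

Treewidth 2.
Bags: B1 = {0, 1, 2}
Tree: (single bag)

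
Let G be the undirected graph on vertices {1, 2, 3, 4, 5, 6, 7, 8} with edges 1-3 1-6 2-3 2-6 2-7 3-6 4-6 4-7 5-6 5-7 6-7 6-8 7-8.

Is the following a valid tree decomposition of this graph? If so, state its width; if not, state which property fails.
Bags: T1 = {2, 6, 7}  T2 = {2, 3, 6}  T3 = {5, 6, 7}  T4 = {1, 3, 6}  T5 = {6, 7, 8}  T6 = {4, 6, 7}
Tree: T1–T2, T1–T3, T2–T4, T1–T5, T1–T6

Checking the three conditions: (i) the bags cover all of {1, 2, 3, 4, 5, 6, 7, 8}; (ii) for each edge, some bag contains both endpoints; (iii) the bags containing any fixed vertex form a subtree. All hold, so the decomposition is valid with width 3 − 1 = 2.

Yes; width 2.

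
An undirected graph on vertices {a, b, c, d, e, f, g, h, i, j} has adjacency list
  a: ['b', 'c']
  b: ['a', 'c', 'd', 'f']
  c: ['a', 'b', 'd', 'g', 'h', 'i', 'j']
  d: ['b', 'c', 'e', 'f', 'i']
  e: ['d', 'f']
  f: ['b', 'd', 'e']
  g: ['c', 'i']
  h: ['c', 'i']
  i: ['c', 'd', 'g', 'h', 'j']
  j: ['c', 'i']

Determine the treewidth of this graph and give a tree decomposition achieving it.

Treewidth 2.
One such decomposition:
Bags: B1 = {c, d, i}  B2 = {b, c, d}  B3 = {c, i, j}  B4 = {b, d, f}  B5 = {a, b, c}  B6 = {c, g, i}  B7 = {c, h, i}  B8 = {d, e, f}
Tree: B1–B2, B1–B3, B2–B4, B2–B5, B1–B6, B1–B7, B4–B8

Each bag holds 3 vertices, so the decomposition has width 2, which upper-bounds the treewidth. For the lower bound, the 3 vertices {d, e, f} are pairwise adjacent, and any tree decomposition puts a clique entirely inside one bag — forcing width ≥ 2. Combining the bounds, tw(G) = 2.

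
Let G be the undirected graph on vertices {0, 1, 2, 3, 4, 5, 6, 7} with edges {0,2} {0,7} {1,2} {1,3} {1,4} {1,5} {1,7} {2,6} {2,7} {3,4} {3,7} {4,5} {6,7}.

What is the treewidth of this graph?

2

A width-2 tree decomposition is:
Bags: B1 = {0, 2, 7}  B2 = {1, 2, 7}  B3 = {1, 3, 7}  B4 = {1, 3, 4}  B5 = {2, 6, 7}  B6 = {1, 4, 5}
Tree: B1–B2, B2–B3, B3–B4, B2–B5, B4–B6
Every bag has size at most 3, so the width is 3 − 1 = 2 and tw(G) ≤ 2. For the lower bound, the 3 vertices {0, 2, 7} are pairwise adjacent, and any tree decomposition puts a clique entirely inside one bag — forcing width ≥ 2. Therefore the treewidth is 2.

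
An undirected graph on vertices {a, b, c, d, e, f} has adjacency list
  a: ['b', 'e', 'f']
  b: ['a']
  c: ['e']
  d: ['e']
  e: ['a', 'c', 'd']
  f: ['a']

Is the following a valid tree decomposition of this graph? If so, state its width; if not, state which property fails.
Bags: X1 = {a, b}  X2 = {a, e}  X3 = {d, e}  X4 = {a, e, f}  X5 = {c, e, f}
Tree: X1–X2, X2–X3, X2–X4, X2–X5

No — bags containing vertex f are not connected in the tree.

A tree decomposition must satisfy three properties: every vertex lies in some bag; for every edge, both endpoints lie together in some bag; and for every vertex, the bags containing it form a connected subtree. Here bags containing vertex f are not connected in the tree, so the decomposition is invalid.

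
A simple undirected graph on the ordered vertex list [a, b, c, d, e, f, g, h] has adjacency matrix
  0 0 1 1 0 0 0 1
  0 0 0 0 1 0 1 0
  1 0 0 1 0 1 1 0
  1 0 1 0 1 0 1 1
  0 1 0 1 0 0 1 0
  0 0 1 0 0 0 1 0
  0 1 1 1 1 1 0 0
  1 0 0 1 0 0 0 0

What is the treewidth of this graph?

2

A width-2 tree decomposition is:
Bags: B1 = {a, c, d}  B2 = {c, d, g}  B3 = {d, e, g}  B4 = {b, e, g}  B5 = {c, f, g}  B6 = {a, d, h}
Tree: B1–B2, B2–B3, B3–B4, B2–B5, B1–B6
Every bag has size at most 3, so the width is 3 − 1 = 2 and tw(G) ≤ 2. Conversely, {d, e, g} is a clique of size 3, and the vertices of any clique must share a bag in every tree decomposition; so some bag has ≥ 3 vertices and tw(G) ≥ 2. The upper and lower bounds meet at 2, so that is the treewidth.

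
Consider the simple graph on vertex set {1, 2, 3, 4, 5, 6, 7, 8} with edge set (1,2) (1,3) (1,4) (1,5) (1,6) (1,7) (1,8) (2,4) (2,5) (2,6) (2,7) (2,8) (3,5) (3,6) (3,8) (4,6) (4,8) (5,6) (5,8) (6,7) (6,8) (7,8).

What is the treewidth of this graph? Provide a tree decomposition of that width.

The largest bag has 5 vertices, giving width 4; this decomposition certifies tw(G) ≤ 4. Conversely, {1, 2, 4, 6, 8} is a clique of size 5, and the vertices of any clique must share a bag in every tree decomposition; so some bag has ≥ 5 vertices and tw(G) ≥ 4. Combining the bounds, tw(G) = 4.

Treewidth 4.
One such decomposition:
Bags: B1 = {1, 2, 4, 6, 8}  B2 = {1, 2, 5, 6, 8}  B3 = {1, 3, 5, 6, 8}  B4 = {1, 2, 6, 7, 8}
Tree: B1–B2, B2–B3, B2–B4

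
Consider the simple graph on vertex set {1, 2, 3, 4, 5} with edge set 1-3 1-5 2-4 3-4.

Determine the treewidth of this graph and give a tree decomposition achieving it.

Treewidth 1.
One optimal decomposition is:
Bags: B1 = {1, 5}  B2 = {1, 3}  B3 = {3, 4}  B4 = {2, 4}
Tree: B1–B2, B2–B3, B3–B4

The largest bag has 2 vertices, giving width 1; this decomposition certifies tw(G) ≤ 1. G has an edge, so its treewidth is at least 1. Therefore the treewidth is 1.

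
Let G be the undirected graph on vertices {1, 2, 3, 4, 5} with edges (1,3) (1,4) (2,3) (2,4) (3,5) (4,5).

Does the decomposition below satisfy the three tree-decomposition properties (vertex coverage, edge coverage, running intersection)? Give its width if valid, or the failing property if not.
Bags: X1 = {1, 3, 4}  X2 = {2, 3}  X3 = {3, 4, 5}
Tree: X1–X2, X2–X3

A tree decomposition must satisfy three properties: every vertex lies in some bag; for every edge, both endpoints lie together in some bag; and for every vertex, the bags containing it form a connected subtree. Here edge (4,2) lies in no bag, so the decomposition is invalid.

No — edge (4,2) lies in no bag.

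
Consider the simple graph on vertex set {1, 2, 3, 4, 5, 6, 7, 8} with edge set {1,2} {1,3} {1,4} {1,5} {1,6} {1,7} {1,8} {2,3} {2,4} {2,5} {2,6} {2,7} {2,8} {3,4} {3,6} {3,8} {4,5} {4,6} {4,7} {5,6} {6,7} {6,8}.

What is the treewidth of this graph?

A width-4 tree decomposition is:
Bags: B1 = {1, 2, 4, 5, 6}  B2 = {1, 2, 4, 6, 7}  B3 = {1, 2, 3, 4, 6}  B4 = {1, 2, 3, 6, 8}
Tree: B1–B2, B2–B3, B3–B4
Every bag has size at most 5, so the width is 5 − 1 = 4 and tw(G) ≤ 4. Conversely, {1, 2, 3, 6, 8} is a clique of size 5, and the vertices of any clique must share a bag in every tree decomposition; so some bag has ≥ 5 vertices and tw(G) ≥ 4. Therefore the treewidth is 4.

4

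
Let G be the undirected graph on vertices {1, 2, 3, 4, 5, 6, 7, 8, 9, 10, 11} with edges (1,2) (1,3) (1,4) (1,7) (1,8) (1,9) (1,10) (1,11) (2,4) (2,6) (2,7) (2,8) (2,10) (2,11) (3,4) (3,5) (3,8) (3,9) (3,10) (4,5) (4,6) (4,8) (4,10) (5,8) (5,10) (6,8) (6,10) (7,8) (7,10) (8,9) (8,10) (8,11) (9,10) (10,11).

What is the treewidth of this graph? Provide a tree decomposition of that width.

Every bag has size at most 5, so the width is 5 − 1 = 4 and tw(G) ≤ 4. On the other hand G contains the 5-clique {1, 3, 8, 9, 10}. A clique must lie in a single bag of any decomposition, so no decomposition can have width below 4. Therefore the treewidth is 4.

Treewidth 4.
One such decomposition:
Bags: B1 = {1, 3, 4, 8, 10}  B2 = {1, 2, 4, 8, 10}  B3 = {1, 3, 8, 9, 10}  B4 = {1, 2, 7, 8, 10}  B5 = {3, 4, 5, 8, 10}  B6 = {2, 4, 6, 8, 10}  B7 = {1, 2, 8, 10, 11}
Tree: B1–B2, B1–B3, B2–B4, B1–B5, B2–B6, B4–B7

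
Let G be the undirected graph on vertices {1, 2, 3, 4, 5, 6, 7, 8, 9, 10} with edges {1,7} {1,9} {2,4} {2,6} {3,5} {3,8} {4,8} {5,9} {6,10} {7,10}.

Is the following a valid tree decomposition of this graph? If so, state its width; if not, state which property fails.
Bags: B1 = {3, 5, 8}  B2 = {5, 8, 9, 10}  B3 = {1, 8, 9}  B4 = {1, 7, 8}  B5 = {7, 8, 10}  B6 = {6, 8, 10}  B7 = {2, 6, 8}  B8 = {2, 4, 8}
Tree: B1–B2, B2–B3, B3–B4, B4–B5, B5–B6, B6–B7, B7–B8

No — bags containing vertex 10 are not connected in the tree.

A tree decomposition must satisfy three properties: every vertex lies in some bag; for every edge, both endpoints lie together in some bag; and for every vertex, the bags containing it form a connected subtree. Here bags containing vertex 10 are not connected in the tree, so the decomposition is invalid.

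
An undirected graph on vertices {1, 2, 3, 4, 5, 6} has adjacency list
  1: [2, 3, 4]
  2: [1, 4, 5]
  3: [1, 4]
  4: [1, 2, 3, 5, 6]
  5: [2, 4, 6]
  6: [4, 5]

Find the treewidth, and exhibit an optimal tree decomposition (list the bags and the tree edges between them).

Treewidth 2.
One such decomposition:
Bags: B1 = {1, 3, 4}  B2 = {1, 2, 4}  B3 = {2, 4, 5}  B4 = {4, 5, 6}
Tree: B1–B2, B2–B3, B3–B4

Every bag has size at most 3, so the width is 3 − 1 = 2 and tw(G) ≤ 2. Conversely, {1, 2, 4} is a clique of size 3, and the vertices of any clique must share a bag in every tree decomposition; so some bag has ≥ 3 vertices and tw(G) ≥ 2. Therefore the treewidth is 2.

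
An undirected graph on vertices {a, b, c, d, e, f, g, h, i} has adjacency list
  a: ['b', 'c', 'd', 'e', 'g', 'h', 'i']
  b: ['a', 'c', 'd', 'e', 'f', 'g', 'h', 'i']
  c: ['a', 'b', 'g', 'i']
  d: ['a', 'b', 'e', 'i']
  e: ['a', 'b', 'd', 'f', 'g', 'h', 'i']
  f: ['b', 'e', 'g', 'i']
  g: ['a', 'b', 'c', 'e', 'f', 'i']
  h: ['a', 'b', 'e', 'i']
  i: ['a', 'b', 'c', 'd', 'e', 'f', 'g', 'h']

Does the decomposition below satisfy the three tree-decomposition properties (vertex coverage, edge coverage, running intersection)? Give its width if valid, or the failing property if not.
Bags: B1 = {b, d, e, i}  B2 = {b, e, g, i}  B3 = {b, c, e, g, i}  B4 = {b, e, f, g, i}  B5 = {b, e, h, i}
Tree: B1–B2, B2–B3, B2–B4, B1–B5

No — vertex a appears in no bag.

A tree decomposition must satisfy three properties: every vertex lies in some bag; for every edge, both endpoints lie together in some bag; and for every vertex, the bags containing it form a connected subtree. Here vertex a appears in no bag, so the decomposition is invalid.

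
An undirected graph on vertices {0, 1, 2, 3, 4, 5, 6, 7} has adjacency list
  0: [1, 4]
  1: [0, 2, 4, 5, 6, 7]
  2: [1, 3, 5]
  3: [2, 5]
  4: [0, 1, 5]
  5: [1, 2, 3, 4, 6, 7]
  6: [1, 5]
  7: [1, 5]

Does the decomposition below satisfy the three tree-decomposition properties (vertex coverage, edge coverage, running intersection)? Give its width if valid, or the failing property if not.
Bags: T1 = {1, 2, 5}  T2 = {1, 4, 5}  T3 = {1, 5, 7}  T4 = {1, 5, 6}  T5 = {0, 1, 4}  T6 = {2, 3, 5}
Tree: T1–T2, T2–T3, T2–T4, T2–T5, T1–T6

Yes; width 2.

Vertex coverage: the bags together contain {0, 1, 2, 3, 4, 5, 6, 7}, the full vertex set. Edge coverage: each edge of G has both endpoints in at least one bag. Running intersection: for every vertex, the bags containing it form a connected subtree. All three properties hold, so this is a valid tree decomposition of width max|bag| − 1 = 2, and hence tw(G) ≤ 2.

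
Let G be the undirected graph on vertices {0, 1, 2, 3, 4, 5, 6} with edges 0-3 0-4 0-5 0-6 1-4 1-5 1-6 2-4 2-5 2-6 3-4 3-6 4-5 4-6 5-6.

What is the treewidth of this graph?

A width-3 tree decomposition is:
Bags: B1 = {2, 4, 5, 6}  B2 = {0, 4, 5, 6}  B3 = {0, 3, 4, 6}  B4 = {1, 4, 5, 6}
Tree: B1–B2, B2–B3, B2–B4
Each bag holds 4 vertices, so the decomposition has width 3, which upper-bounds the treewidth. Conversely, {0, 3, 4, 6} is a clique of size 4, and the vertices of any clique must share a bag in every tree decomposition; so some bag has ≥ 4 vertices and tw(G) ≥ 3. Hence tw(G) = 3 exactly.

3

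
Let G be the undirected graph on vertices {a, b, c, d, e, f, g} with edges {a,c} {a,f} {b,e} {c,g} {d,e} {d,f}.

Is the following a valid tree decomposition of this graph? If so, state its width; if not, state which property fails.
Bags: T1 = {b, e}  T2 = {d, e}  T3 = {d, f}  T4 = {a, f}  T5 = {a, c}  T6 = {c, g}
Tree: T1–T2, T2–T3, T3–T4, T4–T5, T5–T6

Checking the three conditions: (i) the bags cover all of {a, b, c, d, e, f, g}; (ii) for each edge, some bag contains both endpoints; (iii) the bags containing any fixed vertex form a subtree. All hold, so the decomposition is valid with width 2 − 1 = 1.

Yes; width 1.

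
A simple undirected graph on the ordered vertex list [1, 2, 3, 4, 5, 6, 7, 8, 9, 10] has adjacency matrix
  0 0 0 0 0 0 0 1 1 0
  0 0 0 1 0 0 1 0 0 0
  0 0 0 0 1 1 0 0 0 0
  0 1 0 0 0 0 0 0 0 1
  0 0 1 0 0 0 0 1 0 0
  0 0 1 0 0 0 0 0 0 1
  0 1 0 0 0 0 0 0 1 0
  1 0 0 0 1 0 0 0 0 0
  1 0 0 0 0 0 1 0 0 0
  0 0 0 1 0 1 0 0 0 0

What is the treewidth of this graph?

2

A width-2 tree decomposition is:
Bags: B1 = {2, 7, 9}  B2 = {2, 4, 9}  B3 = {4, 9, 10}  B4 = {6, 9, 10}  B5 = {3, 6, 9}  B6 = {3, 5, 9}  B7 = {5, 8, 9}  B8 = {1, 8, 9}
Tree: B1–B2, B2–B3, B3–B4, B4–B5, B5–B6, B6–B7, B7–B8
Each bag holds 3 vertices, so the decomposition has width 2, which upper-bounds the treewidth. The edges 9–7–2–4–10–6–3–5–8–1–9 form a cycle, so G is not a tree and its treewidth is at least 2. The upper and lower bounds meet at 2, so that is the treewidth.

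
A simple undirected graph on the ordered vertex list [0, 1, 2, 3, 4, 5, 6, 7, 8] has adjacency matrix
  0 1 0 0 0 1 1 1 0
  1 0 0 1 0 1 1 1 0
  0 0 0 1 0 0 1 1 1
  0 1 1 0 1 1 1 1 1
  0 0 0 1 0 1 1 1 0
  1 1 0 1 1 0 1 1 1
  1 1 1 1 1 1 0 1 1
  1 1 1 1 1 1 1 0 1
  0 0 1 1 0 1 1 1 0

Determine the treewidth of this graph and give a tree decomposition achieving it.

Every bag has size at most 5, so the width is 5 − 1 = 4 and tw(G) ≤ 4. On the other hand G contains the 5-clique {0, 1, 5, 6, 7}. A clique must lie in a single bag of any decomposition, so no decomposition can have width below 4. The upper and lower bounds meet at 4, so that is the treewidth.

Treewidth 4.
Bags: B1 = {1, 3, 5, 6, 7}  B2 = {3, 5, 6, 7, 8}  B3 = {0, 1, 5, 6, 7}  B4 = {2, 3, 6, 7, 8}  B5 = {3, 4, 5, 6, 7}
Tree: B1–B2, B1–B3, B2–B4, B2–B5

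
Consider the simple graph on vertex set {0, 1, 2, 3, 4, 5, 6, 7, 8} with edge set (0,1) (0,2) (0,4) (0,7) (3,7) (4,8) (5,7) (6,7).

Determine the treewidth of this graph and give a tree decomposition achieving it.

Treewidth 1.
Bags: B1 = {0, 4}  B2 = {0, 1}  B3 = {0, 7}  B4 = {6, 7}  B5 = {5, 7}  B6 = {4, 8}  B7 = {0, 2}  B8 = {3, 7}
Tree: B1–B2, B1–B3, B3–B4, B3–B5, B1–B6, B2–B7, B5–B8

Each bag holds 2 vertices, so the decomposition has width 1, which upper-bounds the treewidth. Since G has at least one edge (e.g. 0–4), it is not an edgeless graph, so tw(G) ≥ 1. The upper and lower bounds meet at 1, so that is the treewidth.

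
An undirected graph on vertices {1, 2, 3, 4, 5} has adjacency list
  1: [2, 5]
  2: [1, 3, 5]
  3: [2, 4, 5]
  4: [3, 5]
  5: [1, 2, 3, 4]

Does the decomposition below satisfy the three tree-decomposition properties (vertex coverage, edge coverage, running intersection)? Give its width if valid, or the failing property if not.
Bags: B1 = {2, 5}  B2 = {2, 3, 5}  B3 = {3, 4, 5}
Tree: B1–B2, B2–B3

A tree decomposition must satisfy three properties: every vertex lies in some bag; for every edge, both endpoints lie together in some bag; and for every vertex, the bags containing it form a connected subtree. Here vertex 1 appears in no bag, so the decomposition is invalid.

No — vertex 1 appears in no bag.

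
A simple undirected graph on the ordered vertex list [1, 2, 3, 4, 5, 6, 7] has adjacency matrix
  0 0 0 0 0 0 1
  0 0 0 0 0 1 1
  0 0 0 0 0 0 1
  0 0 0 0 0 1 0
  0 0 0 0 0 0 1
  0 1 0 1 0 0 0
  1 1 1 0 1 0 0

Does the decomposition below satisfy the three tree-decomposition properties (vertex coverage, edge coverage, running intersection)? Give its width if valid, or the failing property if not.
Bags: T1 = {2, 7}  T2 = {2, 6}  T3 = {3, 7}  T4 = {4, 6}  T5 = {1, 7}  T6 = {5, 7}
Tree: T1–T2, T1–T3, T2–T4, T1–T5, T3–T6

Checking the three conditions: (i) the bags cover all of {1, 2, 3, 4, 5, 6, 7}; (ii) for each edge, some bag contains both endpoints; (iii) the bags containing any fixed vertex form a subtree. All hold, so the decomposition is valid with width 2 − 1 = 1.

Yes; width 1.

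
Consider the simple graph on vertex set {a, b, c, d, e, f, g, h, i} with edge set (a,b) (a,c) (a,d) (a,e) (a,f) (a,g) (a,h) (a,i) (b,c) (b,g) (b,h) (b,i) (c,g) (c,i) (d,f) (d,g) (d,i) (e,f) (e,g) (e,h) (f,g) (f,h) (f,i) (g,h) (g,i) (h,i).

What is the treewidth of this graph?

4

A width-4 tree decomposition is:
Bags: B1 = {a, f, g, h, i}  B2 = {a, b, g, h, i}  B3 = {a, e, f, g, h}  B4 = {a, d, f, g, i}  B5 = {a, b, c, g, i}
Tree: B1–B2, B1–B3, B1–B4, B2–B5
Every bag has size at most 5, so the width is 5 − 1 = 4 and tw(G) ≤ 4. Conversely, {a, e, f, g, h} is a clique of size 5, and the vertices of any clique must share a bag in every tree decomposition; so some bag has ≥ 5 vertices and tw(G) ≥ 4. Therefore the treewidth is 4.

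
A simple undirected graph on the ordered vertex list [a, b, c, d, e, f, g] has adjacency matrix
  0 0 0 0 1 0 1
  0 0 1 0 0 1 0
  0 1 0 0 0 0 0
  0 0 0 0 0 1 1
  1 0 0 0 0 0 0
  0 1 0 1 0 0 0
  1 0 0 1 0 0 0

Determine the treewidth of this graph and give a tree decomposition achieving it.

Each bag holds 2 vertices, so the decomposition has width 1, which upper-bounds the treewidth. G has an edge, so its treewidth is at least 1. Combining the bounds, tw(G) = 1.

Treewidth 1.
Bags: B1 = {b, c}  B2 = {b, f}  B3 = {d, f}  B4 = {d, g}  B5 = {a, g}  B6 = {a, e}
Tree: B1–B2, B2–B3, B3–B4, B4–B5, B5–B6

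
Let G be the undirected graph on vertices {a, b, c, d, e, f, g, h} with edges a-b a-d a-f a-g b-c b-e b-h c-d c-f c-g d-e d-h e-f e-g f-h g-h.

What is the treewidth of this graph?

4

A width-4 tree decomposition is:
Bags: B1 = {a, c, e, g, h}  B2 = {a, b, c, e, h}  B3 = {a, c, e, f, h}  B4 = {a, c, d, e, h}
Tree: B1–B2, B2–B3, B3–B4
The largest bag has 5 vertices, giving width 4; this decomposition certifies tw(G) ≤ 4. For the lower bound: the 5 vertex sets {c,g}, {a,b}, {f,h}, {e}, {d} are disjoint, each induces a connected subgraph, and every pair is joined by at least one edge of G. Contracting each set to a single vertex therefore yields K_{5} as a minor, and since treewidth is minor-monotone, tw(G) ≥ tw(K_{5}) = 4. Combining the bounds, tw(G) = 4.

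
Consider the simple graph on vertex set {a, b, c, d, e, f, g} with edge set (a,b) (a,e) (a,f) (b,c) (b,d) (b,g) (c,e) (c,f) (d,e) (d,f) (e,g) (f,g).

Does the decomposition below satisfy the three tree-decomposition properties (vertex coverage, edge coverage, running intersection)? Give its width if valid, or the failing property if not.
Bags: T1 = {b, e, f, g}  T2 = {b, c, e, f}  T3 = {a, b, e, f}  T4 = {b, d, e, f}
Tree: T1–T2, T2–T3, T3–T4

Every vertex of G appears in some bag (union = {a, b, c, d, e, f, g}); every edge is covered by a bag; and for each vertex v the set of bags containing v is connected in the bag tree. The decomposition is therefore valid. The largest bag has 4 vertices, so the width is 3.

Yes; width 3.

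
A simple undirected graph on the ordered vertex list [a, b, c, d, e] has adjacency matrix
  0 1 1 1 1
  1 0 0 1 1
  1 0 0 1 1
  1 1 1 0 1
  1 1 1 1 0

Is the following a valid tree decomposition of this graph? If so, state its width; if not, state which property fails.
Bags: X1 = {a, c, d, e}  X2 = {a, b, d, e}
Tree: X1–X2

Yes; width 3.

Every vertex of G appears in some bag (union = {a, b, c, d, e}); every edge is covered by a bag; and for each vertex v the set of bags containing v is connected in the bag tree. The decomposition is therefore valid. The largest bag has 4 vertices, so the width is 3.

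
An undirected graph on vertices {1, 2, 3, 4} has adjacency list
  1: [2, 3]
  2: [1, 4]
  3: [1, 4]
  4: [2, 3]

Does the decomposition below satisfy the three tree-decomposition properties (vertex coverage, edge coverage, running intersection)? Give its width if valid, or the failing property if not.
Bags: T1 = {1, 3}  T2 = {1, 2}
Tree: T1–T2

A tree decomposition must satisfy three properties: every vertex lies in some bag; for every edge, both endpoints lie together in some bag; and for every vertex, the bags containing it form a connected subtree. Here vertex 4 appears in no bag, so the decomposition is invalid.

No — vertex 4 appears in no bag.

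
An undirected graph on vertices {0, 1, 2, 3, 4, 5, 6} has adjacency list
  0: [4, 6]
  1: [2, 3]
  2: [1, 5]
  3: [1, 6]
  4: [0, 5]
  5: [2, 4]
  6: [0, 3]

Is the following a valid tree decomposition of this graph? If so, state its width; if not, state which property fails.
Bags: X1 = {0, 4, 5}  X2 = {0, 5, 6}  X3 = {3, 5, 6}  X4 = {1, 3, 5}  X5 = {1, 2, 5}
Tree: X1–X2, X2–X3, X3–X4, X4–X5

Yes; width 2.

Every vertex of G appears in some bag (union = {0, 1, 2, 3, 4, 5, 6}); every edge is covered by a bag; and for each vertex v the set of bags containing v is connected in the bag tree. The decomposition is therefore valid. The largest bag has 3 vertices, so the width is 2.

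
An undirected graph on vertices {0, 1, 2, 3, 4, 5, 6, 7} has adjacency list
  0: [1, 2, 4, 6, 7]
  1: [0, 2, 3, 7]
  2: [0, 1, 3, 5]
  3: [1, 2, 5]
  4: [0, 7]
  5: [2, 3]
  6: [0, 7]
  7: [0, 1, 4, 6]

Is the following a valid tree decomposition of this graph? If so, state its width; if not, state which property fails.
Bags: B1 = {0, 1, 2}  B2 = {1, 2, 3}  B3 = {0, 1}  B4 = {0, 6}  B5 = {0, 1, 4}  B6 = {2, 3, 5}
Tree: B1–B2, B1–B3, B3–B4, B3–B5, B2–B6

No — vertex 7 appears in no bag.

A tree decomposition must satisfy three properties: every vertex lies in some bag; for every edge, both endpoints lie together in some bag; and for every vertex, the bags containing it form a connected subtree. Here vertex 7 appears in no bag, so the decomposition is invalid.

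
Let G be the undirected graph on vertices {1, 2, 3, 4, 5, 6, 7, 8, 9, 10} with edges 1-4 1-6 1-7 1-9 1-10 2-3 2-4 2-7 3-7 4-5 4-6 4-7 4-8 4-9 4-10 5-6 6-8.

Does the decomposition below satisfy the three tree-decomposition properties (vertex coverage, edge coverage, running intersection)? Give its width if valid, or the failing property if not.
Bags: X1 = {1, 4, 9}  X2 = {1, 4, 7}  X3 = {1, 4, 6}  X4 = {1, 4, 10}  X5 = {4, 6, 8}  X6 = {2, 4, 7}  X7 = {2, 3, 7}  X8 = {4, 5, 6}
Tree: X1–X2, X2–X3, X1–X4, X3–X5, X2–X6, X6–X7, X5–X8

Vertex coverage: the bags together contain {1, 2, 3, 4, 5, 6, 7, 8, 9, 10}, the full vertex set. Edge coverage: each edge of G has both endpoints in at least one bag. Running intersection: for every vertex, the bags containing it form a connected subtree. All three properties hold, so this is a valid tree decomposition of width max|bag| − 1 = 2, and hence tw(G) ≤ 2.

Yes; width 2.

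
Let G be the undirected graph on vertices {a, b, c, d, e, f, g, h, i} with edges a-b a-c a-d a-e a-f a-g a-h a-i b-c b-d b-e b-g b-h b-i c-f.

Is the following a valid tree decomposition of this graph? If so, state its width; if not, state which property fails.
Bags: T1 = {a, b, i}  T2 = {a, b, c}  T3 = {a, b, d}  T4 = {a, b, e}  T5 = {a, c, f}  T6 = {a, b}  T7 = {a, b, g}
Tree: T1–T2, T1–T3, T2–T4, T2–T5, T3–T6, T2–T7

No — vertex h appears in no bag.

A tree decomposition must satisfy three properties: every vertex lies in some bag; for every edge, both endpoints lie together in some bag; and for every vertex, the bags containing it form a connected subtree. Here vertex h appears in no bag, so the decomposition is invalid.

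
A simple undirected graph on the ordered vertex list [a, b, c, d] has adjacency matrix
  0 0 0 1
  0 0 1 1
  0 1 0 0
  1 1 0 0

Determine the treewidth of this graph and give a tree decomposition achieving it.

Treewidth 1.
One optimal decomposition is:
Bags: B1 = {a, d}  B2 = {b, d}  B3 = {b, c}
Tree: B1–B2, B2–B3

Each bag holds 2 vertices, so the decomposition has width 1, which upper-bounds the treewidth. G has an edge, so its treewidth is at least 1. The upper and lower bounds meet at 1, so that is the treewidth.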